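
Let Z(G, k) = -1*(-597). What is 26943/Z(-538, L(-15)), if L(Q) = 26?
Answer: 8981/199 ≈ 45.131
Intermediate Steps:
Z(G, k) = 597
26943/Z(-538, L(-15)) = 26943/597 = 26943*(1/597) = 8981/199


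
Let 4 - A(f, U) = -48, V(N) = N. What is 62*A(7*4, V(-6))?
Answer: 3224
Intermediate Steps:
A(f, U) = 52 (A(f, U) = 4 - 1*(-48) = 4 + 48 = 52)
62*A(7*4, V(-6)) = 62*52 = 3224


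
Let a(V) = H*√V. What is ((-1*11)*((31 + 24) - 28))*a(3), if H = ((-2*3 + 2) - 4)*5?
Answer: 11880*√3 ≈ 20577.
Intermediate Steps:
H = -40 (H = ((-6 + 2) - 4)*5 = (-4 - 4)*5 = -8*5 = -40)
a(V) = -40*√V
((-1*11)*((31 + 24) - 28))*a(3) = ((-1*11)*((31 + 24) - 28))*(-40*√3) = (-11*(55 - 28))*(-40*√3) = (-11*27)*(-40*√3) = -(-11880)*√3 = 11880*√3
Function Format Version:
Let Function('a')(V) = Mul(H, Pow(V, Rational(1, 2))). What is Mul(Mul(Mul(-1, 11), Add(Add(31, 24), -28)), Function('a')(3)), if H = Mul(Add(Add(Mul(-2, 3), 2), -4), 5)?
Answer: Mul(11880, Pow(3, Rational(1, 2))) ≈ 20577.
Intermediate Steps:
H = -40 (H = Mul(Add(Add(-6, 2), -4), 5) = Mul(Add(-4, -4), 5) = Mul(-8, 5) = -40)
Function('a')(V) = Mul(-40, Pow(V, Rational(1, 2)))
Mul(Mul(Mul(-1, 11), Add(Add(31, 24), -28)), Function('a')(3)) = Mul(Mul(Mul(-1, 11), Add(Add(31, 24), -28)), Mul(-40, Pow(3, Rational(1, 2)))) = Mul(Mul(-11, Add(55, -28)), Mul(-40, Pow(3, Rational(1, 2)))) = Mul(Mul(-11, 27), Mul(-40, Pow(3, Rational(1, 2)))) = Mul(-297, Mul(-40, Pow(3, Rational(1, 2)))) = Mul(11880, Pow(3, Rational(1, 2)))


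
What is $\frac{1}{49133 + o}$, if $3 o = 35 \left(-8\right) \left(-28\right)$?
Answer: $\frac{3}{155239} \approx 1.9325 \cdot 10^{-5}$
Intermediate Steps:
$o = \frac{7840}{3}$ ($o = \frac{35 \left(-8\right) \left(-28\right)}{3} = \frac{\left(-280\right) \left(-28\right)}{3} = \frac{1}{3} \cdot 7840 = \frac{7840}{3} \approx 2613.3$)
$\frac{1}{49133 + o} = \frac{1}{49133 + \frac{7840}{3}} = \frac{1}{\frac{155239}{3}} = \frac{3}{155239}$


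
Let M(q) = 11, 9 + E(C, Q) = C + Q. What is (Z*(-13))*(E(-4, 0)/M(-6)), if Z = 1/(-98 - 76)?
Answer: -169/1914 ≈ -0.088297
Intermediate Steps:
E(C, Q) = -9 + C + Q (E(C, Q) = -9 + (C + Q) = -9 + C + Q)
Z = -1/174 (Z = 1/(-174) = -1/174 ≈ -0.0057471)
(Z*(-13))*(E(-4, 0)/M(-6)) = (-1/174*(-13))*((-9 - 4 + 0)/11) = 13*(-13*1/11)/174 = (13/174)*(-13/11) = -169/1914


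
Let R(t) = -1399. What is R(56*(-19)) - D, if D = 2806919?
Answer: -2808318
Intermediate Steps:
R(56*(-19)) - D = -1399 - 1*2806919 = -1399 - 2806919 = -2808318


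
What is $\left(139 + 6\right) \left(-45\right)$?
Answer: $-6525$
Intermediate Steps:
$\left(139 + 6\right) \left(-45\right) = 145 \left(-45\right) = -6525$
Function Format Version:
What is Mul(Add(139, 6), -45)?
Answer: -6525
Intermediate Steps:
Mul(Add(139, 6), -45) = Mul(145, -45) = -6525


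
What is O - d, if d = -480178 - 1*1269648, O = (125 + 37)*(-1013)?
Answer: 1585720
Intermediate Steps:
O = -164106 (O = 162*(-1013) = -164106)
d = -1749826 (d = -480178 - 1269648 = -1749826)
O - d = -164106 - 1*(-1749826) = -164106 + 1749826 = 1585720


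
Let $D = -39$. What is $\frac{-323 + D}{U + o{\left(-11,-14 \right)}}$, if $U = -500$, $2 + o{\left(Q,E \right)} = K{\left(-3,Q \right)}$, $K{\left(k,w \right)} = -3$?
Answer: $\frac{362}{505} \approx 0.71683$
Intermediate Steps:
$o{\left(Q,E \right)} = -5$ ($o{\left(Q,E \right)} = -2 - 3 = -5$)
$\frac{-323 + D}{U + o{\left(-11,-14 \right)}} = \frac{-323 - 39}{-500 - 5} = - \frac{362}{-505} = \left(-362\right) \left(- \frac{1}{505}\right) = \frac{362}{505}$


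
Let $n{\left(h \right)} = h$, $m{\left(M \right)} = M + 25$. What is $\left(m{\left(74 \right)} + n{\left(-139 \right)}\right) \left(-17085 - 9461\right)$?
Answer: $1061840$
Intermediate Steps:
$m{\left(M \right)} = 25 + M$
$\left(m{\left(74 \right)} + n{\left(-139 \right)}\right) \left(-17085 - 9461\right) = \left(\left(25 + 74\right) - 139\right) \left(-17085 - 9461\right) = \left(99 - 139\right) \left(-26546\right) = \left(-40\right) \left(-26546\right) = 1061840$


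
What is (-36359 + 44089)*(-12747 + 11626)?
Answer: -8665330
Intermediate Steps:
(-36359 + 44089)*(-12747 + 11626) = 7730*(-1121) = -8665330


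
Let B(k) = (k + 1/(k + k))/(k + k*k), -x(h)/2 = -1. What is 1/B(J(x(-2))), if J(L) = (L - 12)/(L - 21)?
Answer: 5800/10659 ≈ 0.54414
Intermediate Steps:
x(h) = 2 (x(h) = -2*(-1) = 2)
J(L) = (-12 + L)/(-21 + L)
B(k) = (k + 1/(2*k))/(k + k²)
1/B(J(x(-2))) = 1/((½ + ((-12 + 2)/(-21 + 2))²)/(((-12 + 2)/(-21 + 2))²*(1 + (-12 + 2)/(-21 + 2)))) = 1/((½ + (-10/(-19))²)/((-10/(-19))²*(1 - 10/(-19)))) = 1/((½ + (-1/19*(-10))²)/((-1/19*(-10))²*(1 - 1/19*(-10)))) = 1/((½ + (10/19)²)/((10/19)²*(1 + 10/19))) = 1/(361*(½ + 100/361)/(100*(29/19))) = 1/((361/100)*(19/29)*(561/722)) = 1/(10659/5800) = 5800/10659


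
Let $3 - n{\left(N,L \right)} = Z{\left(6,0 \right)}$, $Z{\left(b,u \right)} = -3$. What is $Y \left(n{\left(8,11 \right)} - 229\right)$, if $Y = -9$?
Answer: $2007$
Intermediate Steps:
$n{\left(N,L \right)} = 6$ ($n{\left(N,L \right)} = 3 - -3 = 3 + 3 = 6$)
$Y \left(n{\left(8,11 \right)} - 229\right) = - 9 \left(6 - 229\right) = \left(-9\right) \left(-223\right) = 2007$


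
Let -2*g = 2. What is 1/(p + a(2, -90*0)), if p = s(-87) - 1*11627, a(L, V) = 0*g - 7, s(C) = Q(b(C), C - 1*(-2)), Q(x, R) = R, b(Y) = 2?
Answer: -1/11719 ≈ -8.5331e-5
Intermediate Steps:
g = -1 (g = -½*2 = -1)
s(C) = 2 + C (s(C) = C - 1*(-2) = C + 2 = 2 + C)
a(L, V) = -7 (a(L, V) = 0*(-1) - 7 = 0 - 7 = -7)
p = -11712 (p = (2 - 87) - 1*11627 = -85 - 11627 = -11712)
1/(p + a(2, -90*0)) = 1/(-11712 - 7) = 1/(-11719) = -1/11719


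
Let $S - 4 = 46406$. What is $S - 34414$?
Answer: $11996$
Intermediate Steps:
$S = 46410$ ($S = 4 + 46406 = 46410$)
$S - 34414 = 46410 - 34414 = 11996$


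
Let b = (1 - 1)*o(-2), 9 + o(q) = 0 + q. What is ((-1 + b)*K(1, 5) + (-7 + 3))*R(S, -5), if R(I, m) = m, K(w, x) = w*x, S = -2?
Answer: 45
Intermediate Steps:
o(q) = -9 + q (o(q) = -9 + (0 + q) = -9 + q)
b = 0 (b = (1 - 1)*(-9 - 2) = 0*(-11) = 0)
((-1 + b)*K(1, 5) + (-7 + 3))*R(S, -5) = ((-1 + 0)*(1*5) + (-7 + 3))*(-5) = (-1*5 - 4)*(-5) = (-5 - 4)*(-5) = -9*(-5) = 45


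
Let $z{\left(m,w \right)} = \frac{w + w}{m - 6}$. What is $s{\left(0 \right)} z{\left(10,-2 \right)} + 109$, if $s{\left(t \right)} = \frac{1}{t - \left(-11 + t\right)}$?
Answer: $\frac{1198}{11} \approx 108.91$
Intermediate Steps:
$z{\left(m,w \right)} = \frac{2 w}{-6 + m}$
$s{\left(t \right)} = \frac{1}{11}$
$s{\left(0 \right)} z{\left(10,-2 \right)} + 109 = \frac{2 \left(-2\right) \frac{1}{-6 + 10}}{11} + 109 = \frac{2 \left(-2\right) \frac{1}{4}}{11} + 109 = \frac{1}{11} \left(-1\right) + 109 = - \frac{1}{11} + 109 = \frac{1198}{11}$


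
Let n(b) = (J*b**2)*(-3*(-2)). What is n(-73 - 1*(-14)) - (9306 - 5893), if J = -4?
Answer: -86957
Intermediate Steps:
n(b) = -24*b**2 (n(b) = (-4*b**2)*(-3*(-2)) = -4*b**2*6 = -24*b**2)
n(-73 - 1*(-14)) - (9306 - 5893) = -24*(-73 - 1*(-14))**2 - (9306 - 5893) = -24*(-73 + 14)**2 - 1*3413 = -24*(-59)**2 - 3413 = -24*3481 - 3413 = -83544 - 3413 = -86957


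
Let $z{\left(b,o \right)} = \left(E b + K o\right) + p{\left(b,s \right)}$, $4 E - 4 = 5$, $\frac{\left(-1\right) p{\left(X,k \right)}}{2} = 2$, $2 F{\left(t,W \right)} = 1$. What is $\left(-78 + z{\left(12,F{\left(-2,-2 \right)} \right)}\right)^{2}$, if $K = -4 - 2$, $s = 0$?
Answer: $3364$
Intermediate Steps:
$F{\left(t,W \right)} = \frac{1}{2}$ ($F{\left(t,W \right)} = \frac{1}{2} \cdot 1 = \frac{1}{2}$)
$p{\left(X,k \right)} = -4$ ($p{\left(X,k \right)} = \left(-2\right) 2 = -4$)
$E = \frac{9}{4}$ ($E = 1 + \frac{1}{4} \cdot 5 = 1 + \frac{5}{4} = \frac{9}{4} \approx 2.25$)
$K = -6$
$z{\left(b,o \right)} = -4 - 6 o + \frac{9 b}{4}$ ($z{\left(b,o \right)} = \left(\frac{9 b}{4} - 6 o\right) - 4 = \left(- 6 o + \frac{9 b}{4}\right) - 4 = -4 - 6 o + \frac{9 b}{4}$)
$\left(-78 + z{\left(12,F{\left(-2,-2 \right)} \right)}\right)^{2} = \left(-78 - -20\right)^{2} = \left(-78 + 20\right)^{2} = \left(-58\right)^{2} = 3364$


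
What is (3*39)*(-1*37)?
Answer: -4329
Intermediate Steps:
(3*39)*(-1*37) = 117*(-37) = -4329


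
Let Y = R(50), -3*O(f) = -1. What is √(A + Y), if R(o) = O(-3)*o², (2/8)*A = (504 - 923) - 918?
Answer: 2*I*√10158/3 ≈ 67.191*I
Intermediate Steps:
O(f) = ⅓ (O(f) = -⅓*(-1) = ⅓)
A = -5348 (A = 4*((504 - 923) - 918) = 4*(-419 - 918) = 4*(-1337) = -5348)
R(o) = o²/3
Y = 2500/3 (Y = (⅓)*50² = (⅓)*2500 = 2500/3 ≈ 833.33)
√(A + Y) = √(-5348 + 2500/3) = √(-13544/3) = 2*I*√10158/3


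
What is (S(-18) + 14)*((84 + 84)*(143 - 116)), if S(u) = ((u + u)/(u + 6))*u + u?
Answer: -263088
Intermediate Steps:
S(u) = u + 2*u²/(6 + u) (S(u) = ((2*u)/(6 + u))*u + u = (2*u/(6 + u))*u + u = 2*u²/(6 + u) + u = u + 2*u²/(6 + u))
(S(-18) + 14)*((84 + 84)*(143 - 116)) = (3*(-18)*(2 - 18)/(6 - 18) + 14)*((84 + 84)*(143 - 116)) = (3*(-18)*(-16)/(-12) + 14)*(168*27) = (3*(-18)*(-1/12)*(-16) + 14)*4536 = (-72 + 14)*4536 = -58*4536 = -263088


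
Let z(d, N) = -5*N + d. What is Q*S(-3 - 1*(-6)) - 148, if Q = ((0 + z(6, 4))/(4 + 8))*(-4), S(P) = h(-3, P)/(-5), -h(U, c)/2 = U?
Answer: -768/5 ≈ -153.60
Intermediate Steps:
h(U, c) = -2*U
z(d, N) = d - 5*N
S(P) = -6/5 (S(P) = -2*(-3)/(-5) = 6*(-1/5) = -6/5)
Q = 14/3 (Q = ((0 + (6 - 5*4))/(4 + 8))*(-4) = ((0 + (6 - 20))/12)*(-4) = ((0 - 14)*(1/12))*(-4) = -14*1/12*(-4) = -7/6*(-4) = 14/3 ≈ 4.6667)
Q*S(-3 - 1*(-6)) - 148 = (14/3)*(-6/5) - 148 = -28/5 - 148 = -768/5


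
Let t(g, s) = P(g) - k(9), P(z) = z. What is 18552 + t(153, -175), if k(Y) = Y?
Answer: 18696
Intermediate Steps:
t(g, s) = -9 + g (t(g, s) = g - 1*9 = g - 9 = -9 + g)
18552 + t(153, -175) = 18552 + (-9 + 153) = 18552 + 144 = 18696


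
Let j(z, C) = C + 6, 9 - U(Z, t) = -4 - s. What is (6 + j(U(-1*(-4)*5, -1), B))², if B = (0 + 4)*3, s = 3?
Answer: 576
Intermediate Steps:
U(Z, t) = 16 (U(Z, t) = 9 - (-4 - 1*3) = 9 - (-4 - 3) = 9 - 1*(-7) = 9 + 7 = 16)
B = 12 (B = 4*3 = 12)
j(z, C) = 6 + C
(6 + j(U(-1*(-4)*5, -1), B))² = (6 + (6 + 12))² = (6 + 18)² = 24² = 576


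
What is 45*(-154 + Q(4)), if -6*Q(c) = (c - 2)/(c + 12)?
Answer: -110895/16 ≈ -6930.9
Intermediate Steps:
Q(c) = -(-2 + c)/(6*(12 + c)) (Q(c) = -(c - 2)/(6*(c + 12)) = -(-2 + c)/(6*(12 + c)))
45*(-154 + Q(4)) = 45*(-154 + (2 - 1*4)/(6*(12 + 4))) = 45*(-154 + (1/6)*(2 - 4)/16) = 45*(-154 + (1/6)*(1/16)*(-2)) = 45*(-154 - 1/48) = 45*(-7393/48) = -110895/16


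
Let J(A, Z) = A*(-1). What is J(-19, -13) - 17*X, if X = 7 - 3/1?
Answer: -49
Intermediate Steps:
J(A, Z) = -A
X = 4 (X = 7 - 3*1 = 7 - 3 = 4)
J(-19, -13) - 17*X = -1*(-19) - 17*4 = 19 - 68 = -49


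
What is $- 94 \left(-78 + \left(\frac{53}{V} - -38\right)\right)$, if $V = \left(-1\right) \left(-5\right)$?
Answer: $\frac{13818}{5} \approx 2763.6$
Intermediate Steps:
$V = 5$
$- 94 \left(-78 + \left(\frac{53}{V} - -38\right)\right) = - 94 \left(-78 + \left(\frac{53}{5} - -38\right)\right) = - 94 \left(-78 + \left(53 \cdot \frac{1}{5} + 38\right)\right) = - 94 \left(-78 + \left(\frac{53}{5} + 38\right)\right) = - 94 \left(-78 + \frac{243}{5}\right) = \left(-94\right) \left(- \frac{147}{5}\right) = \frac{13818}{5}$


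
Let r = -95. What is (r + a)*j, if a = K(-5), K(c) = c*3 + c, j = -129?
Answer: 14835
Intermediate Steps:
K(c) = 4*c (K(c) = 3*c + c = 4*c)
a = -20 (a = 4*(-5) = -20)
(r + a)*j = (-95 - 20)*(-129) = -115*(-129) = 14835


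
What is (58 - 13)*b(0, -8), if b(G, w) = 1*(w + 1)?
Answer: -315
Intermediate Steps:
b(G, w) = 1 + w (b(G, w) = 1*(1 + w) = 1 + w)
(58 - 13)*b(0, -8) = (58 - 13)*(1 - 8) = 45*(-7) = -315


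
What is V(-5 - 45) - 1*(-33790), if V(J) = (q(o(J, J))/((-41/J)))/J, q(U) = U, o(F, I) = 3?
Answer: 1385387/41 ≈ 33790.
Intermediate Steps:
V(J) = -3/41 (V(J) = (3/((-41/J)))/J = (3*(-J/41))/J = (-3*J/41)/J = -3/41)
V(-5 - 45) - 1*(-33790) = -3/41 - 1*(-33790) = -3/41 + 33790 = 1385387/41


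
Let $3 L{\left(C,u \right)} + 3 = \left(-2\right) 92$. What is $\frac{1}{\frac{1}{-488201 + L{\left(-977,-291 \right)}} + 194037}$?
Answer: $\frac{1464790}{284223457227} \approx 5.1537 \cdot 10^{-6}$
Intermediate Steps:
$L{\left(C,u \right)} = - \frac{187}{3}$ ($L{\left(C,u \right)} = -1 + \frac{\left(-2\right) 92}{3} = -1 + \frac{1}{3} \left(-184\right) = -1 - \frac{184}{3} = - \frac{187}{3}$)
$\frac{1}{\frac{1}{-488201 + L{\left(-977,-291 \right)}} + 194037} = \frac{1}{\frac{1}{-488201 - \frac{187}{3}} + 194037} = \frac{1}{\frac{1}{- \frac{1464790}{3}} + 194037} = \frac{1}{- \frac{3}{1464790} + 194037} = \frac{1}{\frac{284223457227}{1464790}} = \frac{1464790}{284223457227}$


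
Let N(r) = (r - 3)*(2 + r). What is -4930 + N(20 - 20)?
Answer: -4936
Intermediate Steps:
N(r) = (-3 + r)*(2 + r)
-4930 + N(20 - 20) = -4930 + (-6 + (20 - 20)² - (20 - 20)) = -4930 + (-6 + 0² - 1*0) = -4930 + (-6 + 0 + 0) = -4930 - 6 = -4936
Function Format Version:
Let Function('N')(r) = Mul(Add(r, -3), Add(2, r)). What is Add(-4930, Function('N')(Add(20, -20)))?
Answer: -4936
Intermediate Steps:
Function('N')(r) = Mul(Add(-3, r), Add(2, r))
Add(-4930, Function('N')(Add(20, -20))) = Add(-4930, Add(-6, Pow(Add(20, -20), 2), Mul(-1, Add(20, -20)))) = Add(-4930, Add(-6, Pow(0, 2), Mul(-1, 0))) = Add(-4930, Add(-6, 0, 0)) = Add(-4930, -6) = -4936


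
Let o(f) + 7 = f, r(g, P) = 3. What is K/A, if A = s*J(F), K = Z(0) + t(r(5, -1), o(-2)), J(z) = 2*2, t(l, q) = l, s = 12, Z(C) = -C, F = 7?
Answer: 1/16 ≈ 0.062500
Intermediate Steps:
o(f) = -7 + f
J(z) = 4
K = 3 (K = -1*0 + 3 = 0 + 3 = 3)
A = 48 (A = 12*4 = 48)
K/A = 3/48 = 3*(1/48) = 1/16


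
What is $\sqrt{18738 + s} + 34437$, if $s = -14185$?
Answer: $34437 + \sqrt{4553} \approx 34505.0$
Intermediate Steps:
$\sqrt{18738 + s} + 34437 = \sqrt{18738 - 14185} + 34437 = \sqrt{4553} + 34437 = 34437 + \sqrt{4553}$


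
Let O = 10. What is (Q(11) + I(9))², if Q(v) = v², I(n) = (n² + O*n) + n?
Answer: 90601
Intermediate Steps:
I(n) = n² + 11*n (I(n) = (n² + 10*n) + n = n² + 11*n)
(Q(11) + I(9))² = (11² + 9*(11 + 9))² = (121 + 9*20)² = (121 + 180)² = 301² = 90601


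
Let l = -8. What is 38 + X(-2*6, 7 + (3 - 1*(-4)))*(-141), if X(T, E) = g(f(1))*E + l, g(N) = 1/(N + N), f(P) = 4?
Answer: 3677/4 ≈ 919.25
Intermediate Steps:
g(N) = 1/(2*N)
X(T, E) = -8 + E/8 (X(T, E) = ((1/2)/4)*E - 8 = ((1/2)*(1/4))*E - 8 = E/8 - 8 = -8 + E/8)
38 + X(-2*6, 7 + (3 - 1*(-4)))*(-141) = 38 + (-8 + (7 + (3 - 1*(-4)))/8)*(-141) = 38 + (-8 + (7 + (3 + 4))/8)*(-141) = 38 + (-8 + (7 + 7)/8)*(-141) = 38 + (-8 + (1/8)*14)*(-141) = 38 + (-8 + 7/4)*(-141) = 38 - 25/4*(-141) = 38 + 3525/4 = 3677/4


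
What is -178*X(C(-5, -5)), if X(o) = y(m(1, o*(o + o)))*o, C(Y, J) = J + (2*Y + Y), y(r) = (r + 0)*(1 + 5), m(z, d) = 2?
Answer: 42720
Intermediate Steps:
y(r) = 6*r (y(r) = r*6 = 6*r)
C(Y, J) = J + 3*Y
X(o) = 12*o (X(o) = (6*2)*o = 12*o)
-178*X(C(-5, -5)) = -2136*(-5 + 3*(-5)) = -2136*(-5 - 15) = -2136*(-20) = -178*(-240) = 42720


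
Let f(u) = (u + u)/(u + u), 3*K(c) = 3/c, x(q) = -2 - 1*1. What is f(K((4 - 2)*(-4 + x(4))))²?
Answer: 1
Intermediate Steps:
x(q) = -3 (x(q) = -2 - 1 = -3)
K(c) = 1/c (K(c) = (3/c)/3 = 1/c)
f(u) = 1 (f(u) = (2*u)/((2*u)) = (2*u)*(1/(2*u)) = 1)
f(K((4 - 2)*(-4 + x(4))))² = 1² = 1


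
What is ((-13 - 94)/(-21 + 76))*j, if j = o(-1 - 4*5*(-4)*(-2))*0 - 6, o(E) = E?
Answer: 642/55 ≈ 11.673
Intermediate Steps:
j = -6 (j = (-1 - 4*5*(-4)*(-2))*0 - 6 = (-1 - (-80)*(-2))*0 - 6 = (-1 - 4*40)*0 - 6 = (-1 - 160)*0 - 6 = -161*0 - 6 = 0 - 6 = -6)
((-13 - 94)/(-21 + 76))*j = ((-13 - 94)/(-21 + 76))*(-6) = -107/55*(-6) = 642/55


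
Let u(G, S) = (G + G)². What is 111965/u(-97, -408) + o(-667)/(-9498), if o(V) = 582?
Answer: 173589903/59577788 ≈ 2.9137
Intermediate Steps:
u(G, S) = 4*G² (u(G, S) = (2*G)² = 4*G²)
111965/u(-97, -408) + o(-667)/(-9498) = 111965/((4*(-97)²)) + 582/(-9498) = 111965/((4*9409)) + 582*(-1/9498) = 111965/37636 - 97/1583 = 173589903/59577788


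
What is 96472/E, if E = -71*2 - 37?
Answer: -96472/179 ≈ -538.95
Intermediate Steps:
E = -179 (E = -142 - 37 = -179)
96472/E = 96472/(-179) = 96472*(-1/179) = -96472/179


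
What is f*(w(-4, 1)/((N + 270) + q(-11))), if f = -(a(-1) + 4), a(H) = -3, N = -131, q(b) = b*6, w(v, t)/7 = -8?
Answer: 56/73 ≈ 0.76712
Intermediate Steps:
w(v, t) = -56 (w(v, t) = 7*(-8) = -56)
q(b) = 6*b
f = -1 (f = -(-3 + 4) = -1*1 = -1)
f*(w(-4, 1)/((N + 270) + q(-11))) = -(-56)/((-131 + 270) + 6*(-11)) = -(-56)/(139 - 66) = -(-56)/73 = -1*(-56/73) = 56/73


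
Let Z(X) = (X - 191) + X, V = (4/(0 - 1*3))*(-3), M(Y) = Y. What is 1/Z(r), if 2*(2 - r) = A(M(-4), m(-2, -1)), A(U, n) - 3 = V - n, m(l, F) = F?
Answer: -1/195 ≈ -0.0051282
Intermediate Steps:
V = 4 (V = (4/(0 - 3))*(-3) = (4/(-3))*(-3) = (4*(-1/3))*(-3) = -4/3*(-3) = 4)
A(U, n) = 7 - n (A(U, n) = 3 + (4 - n) = 7 - n)
r = -2 (r = 2 - (7 - 1*(-1))/2 = 2 - (7 + 1)/2 = 2 - 1/2*8 = 2 - 4 = -2)
Z(X) = -191 + 2*X (Z(X) = (-191 + X) + X = -191 + 2*X)
1/Z(r) = 1/(-191 + 2*(-2)) = 1/(-191 - 4) = 1/(-195) = -1/195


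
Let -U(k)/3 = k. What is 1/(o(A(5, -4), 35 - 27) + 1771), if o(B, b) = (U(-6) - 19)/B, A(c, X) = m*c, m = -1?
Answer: 5/8856 ≈ 0.00056459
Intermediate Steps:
U(k) = -3*k
A(c, X) = -c
o(B, b) = -1/B (o(B, b) = (-3*(-6) - 19)/B = (18 - 19)/B = -1/B)
1/(o(A(5, -4), 35 - 27) + 1771) = 1/(-1/((-1*5)) + 1771) = 1/(-1/(-5) + 1771) = 1/(-1*(-1/5) + 1771) = 1/(1/5 + 1771) = 1/(8856/5) = 5/8856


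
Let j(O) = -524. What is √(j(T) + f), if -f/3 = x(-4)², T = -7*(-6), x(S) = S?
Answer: 2*I*√143 ≈ 23.917*I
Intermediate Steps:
T = 42
f = -48 (f = -3*(-4)² = -3*16 = -48)
√(j(T) + f) = √(-524 - 48) = √(-572) = 2*I*√143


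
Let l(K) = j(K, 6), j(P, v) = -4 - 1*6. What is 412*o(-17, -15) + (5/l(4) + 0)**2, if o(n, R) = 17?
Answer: 28017/4 ≈ 7004.3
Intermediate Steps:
j(P, v) = -10 (j(P, v) = -4 - 6 = -10)
l(K) = -10
412*o(-17, -15) + (5/l(4) + 0)**2 = 412*17 + (5/(-10) + 0)**2 = 7004 + (5*(-1/10) + 0)**2 = 7004 + (-1/2 + 0)**2 = 7004 + (-1/2)**2 = 7004 + 1/4 = 28017/4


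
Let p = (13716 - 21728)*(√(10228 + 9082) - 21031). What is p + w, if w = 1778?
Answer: 168502150 - 8012*√19310 ≈ 1.6739e+8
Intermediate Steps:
p = 168500372 - 8012*√19310 (p = -8012*(√19310 - 21031) = -8012*(-21031 + √19310) = 168500372 - 8012*√19310 ≈ 1.6739e+8)
p + w = (168500372 - 8012*√19310) + 1778 = 168502150 - 8012*√19310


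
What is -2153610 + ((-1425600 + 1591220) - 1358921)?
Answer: -3346911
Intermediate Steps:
-2153610 + ((-1425600 + 1591220) - 1358921) = -2153610 + (165620 - 1358921) = -2153610 - 1193301 = -3346911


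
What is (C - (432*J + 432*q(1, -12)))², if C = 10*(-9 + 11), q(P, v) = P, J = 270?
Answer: 13701170704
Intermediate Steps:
C = 20 (C = 10*2 = 20)
(C - (432*J + 432*q(1, -12)))² = (20 - 432/(1/(1 + 270)))² = (20 - 432/(1/271))² = (20 - 432/1/271)² = (20 - 432*271)² = (20 - 117072)² = (-117052)² = 13701170704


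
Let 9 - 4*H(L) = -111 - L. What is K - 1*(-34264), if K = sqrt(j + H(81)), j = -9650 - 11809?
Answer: 34264 + 3*I*sqrt(9515)/2 ≈ 34264.0 + 146.32*I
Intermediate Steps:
H(L) = 30 + L/4 (H(L) = 9/4 - (-111 - L)/4 = 9/4 + (111/4 + L/4) = 30 + L/4)
j = -21459
K = 3*I*sqrt(9515)/2 (K = sqrt(-21459 + (30 + (1/4)*81)) = sqrt(-21459 + (30 + 81/4)) = sqrt(-21459 + 201/4) = sqrt(-85635/4) = 3*I*sqrt(9515)/2 ≈ 146.32*I)
K - 1*(-34264) = 3*I*sqrt(9515)/2 - 1*(-34264) = 3*I*sqrt(9515)/2 + 34264 = 34264 + 3*I*sqrt(9515)/2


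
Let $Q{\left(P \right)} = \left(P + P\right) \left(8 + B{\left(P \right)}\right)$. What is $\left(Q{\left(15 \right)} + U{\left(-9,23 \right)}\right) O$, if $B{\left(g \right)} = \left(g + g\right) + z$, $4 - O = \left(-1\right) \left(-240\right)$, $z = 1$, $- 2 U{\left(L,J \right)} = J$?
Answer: $-273406$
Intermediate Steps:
$U{\left(L,J \right)} = - \frac{J}{2}$
$O = -236$ ($O = 4 - \left(-1\right) \left(-240\right) = 4 - 240 = -236$)
$B{\left(g \right)} = 1 + 2 g$ ($B{\left(g \right)} = \left(g + g\right) + 1 = 2 g + 1 = 1 + 2 g$)
$Q{\left(P \right)} = 2 P \left(9 + 2 P\right)$ ($Q{\left(P \right)} = \left(P + P\right) \left(8 + \left(1 + 2 P\right)\right) = 2 P \left(9 + 2 P\right)$)
$\left(Q{\left(15 \right)} + U{\left(-9,23 \right)}\right) O = \left(2 \cdot 15 \left(9 + 2 \cdot 15\right) - \frac{23}{2}\right) \left(-236\right) = \left(2 \cdot 15 \left(9 + 30\right) - \frac{23}{2}\right) \left(-236\right) = \left(2 \cdot 15 \cdot 39 - \frac{23}{2}\right) \left(-236\right) = \left(1170 - \frac{23}{2}\right) \left(-236\right) = \frac{2317}{2} \left(-236\right) = -273406$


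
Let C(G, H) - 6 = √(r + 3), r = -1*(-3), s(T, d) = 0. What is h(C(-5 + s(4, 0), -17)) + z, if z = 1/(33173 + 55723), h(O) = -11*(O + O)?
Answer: -11734271/88896 - 22*√6 ≈ -185.89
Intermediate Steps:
r = 3
C(G, H) = 6 + √6 (C(G, H) = 6 + √(3 + 3) = 6 + √6)
h(O) = -22*O
z = 1/88896 ≈ 1.1249e-5
h(C(-5 + s(4, 0), -17)) + z = -22*(6 + √6) + 1/88896 = (-132 - 22*√6) + 1/88896 = -11734271/88896 - 22*√6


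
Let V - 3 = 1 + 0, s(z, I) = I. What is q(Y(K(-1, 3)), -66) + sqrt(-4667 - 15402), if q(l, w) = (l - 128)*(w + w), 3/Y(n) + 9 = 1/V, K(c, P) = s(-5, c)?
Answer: 592944/35 + I*sqrt(20069) ≈ 16941.0 + 141.67*I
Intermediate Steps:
V = 4 (V = 3 + (1 + 0) = 3 + 1 = 4)
K(c, P) = c
Y(n) = -12/35 (Y(n) = 3/(-9 + 1/4) = 3/(-35/4) = 3*(-4/35) = -12/35)
q(l, w) = 2*w*(-128 + l) (q(l, w) = (-128 + l)*(2*w) = 2*w*(-128 + l))
q(Y(K(-1, 3)), -66) + sqrt(-4667 - 15402) = 2*(-66)*(-128 - 12/35) + sqrt(-4667 - 15402) = 2*(-66)*(-4492/35) + sqrt(-20069) = 592944/35 + I*sqrt(20069)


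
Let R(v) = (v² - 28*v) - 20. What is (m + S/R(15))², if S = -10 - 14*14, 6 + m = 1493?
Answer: 102343047921/46225 ≈ 2.2140e+6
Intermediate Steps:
R(v) = -20 + v² - 28*v
m = 1487 (m = -6 + 1493 = 1487)
S = -206 (S = -10 - 196 = -206)
(m + S/R(15))² = (1487 - 206/(-20 + 15² - 28*15))² = (1487 - 206/(-20 + 225 - 420))² = (1487 - 206/(-215))² = (1487 - 206*(-1/215))² = (1487 + 206/215)² = (319911/215)² = 102343047921/46225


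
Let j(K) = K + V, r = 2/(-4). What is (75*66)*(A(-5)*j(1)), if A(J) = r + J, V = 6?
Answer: -190575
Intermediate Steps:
r = -½ (r = 2*(-¼) = -½ ≈ -0.50000)
j(K) = 6 + K (j(K) = K + 6 = 6 + K)
A(J) = -½ + J
(75*66)*(A(-5)*j(1)) = (75*66)*((-½ - 5)*(6 + 1)) = 4950*(-11/2*7) = 4950*(-77/2) = -190575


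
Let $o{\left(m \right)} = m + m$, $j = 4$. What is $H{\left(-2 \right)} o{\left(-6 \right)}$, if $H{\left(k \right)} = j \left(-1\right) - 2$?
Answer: $72$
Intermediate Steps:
$H{\left(k \right)} = -6$ ($H{\left(k \right)} = 4 \left(-1\right) - 2 = -4 - 2 = -6$)
$o{\left(m \right)} = 2 m$
$H{\left(-2 \right)} o{\left(-6 \right)} = - 6 \cdot 2 \left(-6\right) = \left(-6\right) \left(-12\right) = 72$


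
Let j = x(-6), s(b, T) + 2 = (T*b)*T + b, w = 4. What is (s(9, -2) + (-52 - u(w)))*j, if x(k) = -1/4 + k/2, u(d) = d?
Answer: 169/4 ≈ 42.250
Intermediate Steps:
x(k) = -1/4 + k/2 (x(k) = -1*1/4 + k*(1/2) = -1/4 + k/2)
s(b, T) = -2 + b + b*T**2 (s(b, T) = -2 + ((T*b)*T + b) = -2 + (b*T**2 + b) = -2 + (b + b*T**2) = -2 + b + b*T**2)
j = -13/4 (j = -1/4 + (1/2)*(-6) = -1/4 - 3 = -13/4 ≈ -3.2500)
(s(9, -2) + (-52 - u(w)))*j = ((-2 + 9 + 9*(-2)**2) + (-52 - 1*4))*(-13/4) = ((-2 + 9 + 9*4) + (-52 - 4))*(-13/4) = ((-2 + 9 + 36) - 56)*(-13/4) = (43 - 56)*(-13/4) = -13*(-13/4) = 169/4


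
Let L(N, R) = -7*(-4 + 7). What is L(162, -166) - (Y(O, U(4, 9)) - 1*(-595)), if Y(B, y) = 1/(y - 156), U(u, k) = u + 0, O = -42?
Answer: -93631/152 ≈ -615.99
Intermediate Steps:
L(N, R) = -21 (L(N, R) = -7*3 = -21)
U(u, k) = u
Y(B, y) = 1/(-156 + y)
L(162, -166) - (Y(O, U(4, 9)) - 1*(-595)) = -21 - (1/(-156 + 4) - 1*(-595)) = -21 - (1/(-152) + 595) = -21 - (-1/152 + 595) = -21 - 1*90439/152 = -21 - 90439/152 = -93631/152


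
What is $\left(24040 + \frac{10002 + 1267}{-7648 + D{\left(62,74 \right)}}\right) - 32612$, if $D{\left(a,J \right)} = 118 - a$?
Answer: $- \frac{65089893}{7592} \approx -8573.5$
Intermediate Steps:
$\left(24040 + \frac{10002 + 1267}{-7648 + D{\left(62,74 \right)}}\right) - 32612 = \left(24040 + \frac{10002 + 1267}{-7648 + \left(118 - 62\right)}\right) - 32612 = \left(24040 + \frac{11269}{-7648 + \left(118 - 62\right)}\right) - 32612 = \left(24040 + \frac{11269}{-7648 + 56}\right) - 32612 = \left(24040 + \frac{11269}{-7592}\right) - 32612 = \left(24040 + 11269 \left(- \frac{1}{7592}\right)\right) - 32612 = \left(24040 - \frac{11269}{7592}\right) - 32612 = \frac{182500411}{7592} - 32612 = - \frac{65089893}{7592}$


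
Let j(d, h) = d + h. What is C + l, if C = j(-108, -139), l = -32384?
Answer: -32631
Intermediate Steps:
C = -247 (C = -108 - 139 = -247)
C + l = -247 - 32384 = -32631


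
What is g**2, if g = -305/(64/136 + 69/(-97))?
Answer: 252953673025/157609 ≈ 1.6049e+6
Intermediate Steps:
g = 502945/397 (g = -305/(64*(1/136) + 69*(-1/97)) = -305/(8/17 - 69/97) = -305/(-397/1649) = -305*(-1649/397) = 502945/397 ≈ 1266.9)
g**2 = (502945/397)**2 = 252953673025/157609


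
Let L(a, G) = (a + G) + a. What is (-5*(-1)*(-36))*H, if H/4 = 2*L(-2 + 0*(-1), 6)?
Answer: -2880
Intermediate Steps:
L(a, G) = G + 2*a (L(a, G) = (G + a) + a = G + 2*a)
H = 16 (H = 4*(2*(6 + 2*(-2 + 0*(-1)))) = 4*(2*(6 + 2*(-2 + 0))) = 4*(2*(6 + 2*(-2))) = 4*(2*(6 - 4)) = 4*(2*2) = 4*4 = 16)
(-5*(-1)*(-36))*H = (-5*(-1)*(-36))*16 = (-1*(-5)*(-36))*16 = (5*(-36))*16 = -180*16 = -2880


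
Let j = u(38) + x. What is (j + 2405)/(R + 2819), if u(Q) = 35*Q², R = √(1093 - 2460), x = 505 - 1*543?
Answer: 149144833/7948128 - 52907*I*√1367/7948128 ≈ 18.765 - 0.24611*I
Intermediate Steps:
x = -38 (x = 505 - 543 = -38)
R = I*√1367 (R = √(-1367) = I*√1367 ≈ 36.973*I)
j = 50502 (j = 35*38² - 38 = 35*1444 - 38 = 50540 - 38 = 50502)
(j + 2405)/(R + 2819) = (50502 + 2405)/(I*√1367 + 2819) = 52907/(2819 + I*√1367)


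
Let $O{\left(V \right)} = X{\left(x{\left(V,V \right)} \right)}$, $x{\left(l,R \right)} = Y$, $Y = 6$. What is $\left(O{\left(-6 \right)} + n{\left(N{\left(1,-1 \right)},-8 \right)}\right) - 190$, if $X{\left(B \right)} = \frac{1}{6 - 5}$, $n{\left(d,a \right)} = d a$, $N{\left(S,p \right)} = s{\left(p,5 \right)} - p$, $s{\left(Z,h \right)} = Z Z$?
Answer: $-205$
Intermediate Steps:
$x{\left(l,R \right)} = 6$
$s{\left(Z,h \right)} = Z^{2}$
$N{\left(S,p \right)} = p^{2} - p$
$n{\left(d,a \right)} = a d$
$X{\left(B \right)} = 1$ ($X{\left(B \right)} = 1^{-1} = 1$)
$O{\left(V \right)} = 1$
$\left(O{\left(-6 \right)} + n{\left(N{\left(1,-1 \right)},-8 \right)}\right) - 190 = \left(1 - 8 \left(- (-1 - 1)\right)\right) - 190 = \left(1 - 8 \left(\left(-1\right) \left(-2\right)\right)\right) - 190 = \left(1 - 16\right) - 190 = -15 - 190 = -205$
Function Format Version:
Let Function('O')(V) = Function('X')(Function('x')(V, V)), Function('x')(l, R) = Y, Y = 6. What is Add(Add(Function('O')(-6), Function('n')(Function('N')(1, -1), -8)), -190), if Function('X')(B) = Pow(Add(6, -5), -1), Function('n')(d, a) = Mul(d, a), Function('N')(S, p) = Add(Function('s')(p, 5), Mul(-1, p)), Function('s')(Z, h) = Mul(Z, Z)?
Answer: -205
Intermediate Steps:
Function('x')(l, R) = 6
Function('s')(Z, h) = Pow(Z, 2)
Function('N')(S, p) = Add(Pow(p, 2), Mul(-1, p))
Function('n')(d, a) = Mul(a, d)
Function('X')(B) = 1 (Function('X')(B) = Pow(1, -1) = 1)
Function('O')(V) = 1
Add(Add(Function('O')(-6), Function('n')(Function('N')(1, -1), -8)), -190) = Add(Add(1, Mul(-8, Mul(-1, Add(-1, -1)))), -190) = Add(Add(1, Mul(-8, Mul(-1, -2))), -190) = Add(Add(1, Mul(-8, 2)), -190) = Add(Add(1, -16), -190) = Add(-15, -190) = -205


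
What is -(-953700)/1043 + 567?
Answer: 1545081/1043 ≈ 1481.4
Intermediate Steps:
-(-953700)/1043 + 567 = -1275*(-748/1043) + 567 = 953700/1043 + 567 = 1545081/1043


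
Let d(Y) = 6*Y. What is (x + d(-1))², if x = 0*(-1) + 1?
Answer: 25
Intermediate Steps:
x = 1 (x = 0 + 1 = 1)
(x + d(-1))² = (1 + 6*(-1))² = (1 - 6)² = (-5)² = 25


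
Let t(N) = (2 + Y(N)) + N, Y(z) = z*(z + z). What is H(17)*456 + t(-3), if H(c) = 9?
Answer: 4121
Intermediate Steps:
Y(z) = 2*z² (Y(z) = z*(2*z) = 2*z²)
t(N) = 2 + N + 2*N² (t(N) = (2 + 2*N²) + N = 2 + N + 2*N²)
H(17)*456 + t(-3) = 9*456 + (2 - 3 + 2*(-3)²) = 4104 + (2 - 3 + 2*9) = 4104 + (2 - 3 + 18) = 4104 + 17 = 4121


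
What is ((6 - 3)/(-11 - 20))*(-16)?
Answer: 48/31 ≈ 1.5484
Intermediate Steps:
((6 - 3)/(-11 - 20))*(-16) = (3/(-31))*(-16) = -1/31*3*(-16) = -3/31*(-16) = 48/31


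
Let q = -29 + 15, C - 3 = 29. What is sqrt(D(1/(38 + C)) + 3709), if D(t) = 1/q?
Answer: 5*sqrt(29078)/14 ≈ 60.901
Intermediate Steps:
C = 32 (C = 3 + 29 = 32)
q = -14
D(t) = -1/14 (D(t) = 1/(-14) = -1/14)
sqrt(D(1/(38 + C)) + 3709) = sqrt(-1/14 + 3709) = sqrt(51925/14) = 5*sqrt(29078)/14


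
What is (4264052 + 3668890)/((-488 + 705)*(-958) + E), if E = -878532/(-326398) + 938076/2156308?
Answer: -697915068497374266/18288875653405415 ≈ -38.161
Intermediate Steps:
E = 275071463763/87976827323 (E = -878532*(-1/326398) + 938076*(1/2156308) = 439266/163199 + 234519/539077 = 275071463763/87976827323 ≈ 3.1266)
(4264052 + 3668890)/((-488 + 705)*(-958) + E) = (4264052 + 3668890)/((-488 + 705)*(-958) + 275071463763/87976827323) = 7932942/(217*(-958) + 275071463763/87976827323) = 7932942/(-207886 + 275071463763/87976827323) = 7932942/(-18288875653405415/87976827323) = 7932942*(-87976827323/18288875653405415) = -697915068497374266/18288875653405415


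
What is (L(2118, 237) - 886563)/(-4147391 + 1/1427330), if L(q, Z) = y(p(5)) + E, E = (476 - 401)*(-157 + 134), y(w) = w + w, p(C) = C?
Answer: 1267865837740/5919695596029 ≈ 0.21418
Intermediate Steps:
y(w) = 2*w
E = -1725 (E = 75*(-23) = -1725)
L(q, Z) = -1715 (L(q, Z) = 2*5 - 1725 = 10 - 1725 = -1715)
(L(2118, 237) - 886563)/(-4147391 + 1/1427330) = (-1715 - 886563)/(-4147391 + 1/1427330) = -888278/(-4147391 + 1/1427330) = -888278/(-5919695596029/1427330) = -888278*(-1427330/5919695596029) = 1267865837740/5919695596029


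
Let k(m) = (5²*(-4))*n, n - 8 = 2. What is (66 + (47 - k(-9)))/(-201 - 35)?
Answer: -1113/236 ≈ -4.7161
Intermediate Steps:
n = 10 (n = 8 + 2 = 10)
k(m) = -1000 (k(m) = (5²*(-4))*10 = (25*(-4))*10 = -100*10 = -1000)
(66 + (47 - k(-9)))/(-201 - 35) = (66 + (47 - 1*(-1000)))/(-201 - 35) = (66 + (47 + 1000))/(-236) = (66 + 1047)*(-1/236) = 1113*(-1/236) = -1113/236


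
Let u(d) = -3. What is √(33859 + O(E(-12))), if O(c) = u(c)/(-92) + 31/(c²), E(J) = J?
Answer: √2579262067/276 ≈ 184.01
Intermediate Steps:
O(c) = 3/92 + 31/c² (O(c) = -3/(-92) + 31/(c²) = -3*(-1/92) + 31/c² = 3/92 + 31/c²)
√(33859 + O(E(-12))) = √(33859 + (3/92 + 31/(-12)²)) = √(33859 + (3/92 + 31*(1/144))) = √(33859 + (3/92 + 31/144)) = √(33859 + 821/3312) = √(112141829/3312) = √2579262067/276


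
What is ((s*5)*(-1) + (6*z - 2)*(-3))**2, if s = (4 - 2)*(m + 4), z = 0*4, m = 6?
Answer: 8836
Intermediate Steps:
z = 0
s = 20 (s = (4 - 2)*(6 + 4) = 2*10 = 20)
((s*5)*(-1) + (6*z - 2)*(-3))**2 = ((20*5)*(-1) + (6*0 - 2)*(-3))**2 = (100*(-1) + (0 - 2)*(-3))**2 = (-100 - 2*(-3))**2 = (-100 + 6)**2 = (-94)**2 = 8836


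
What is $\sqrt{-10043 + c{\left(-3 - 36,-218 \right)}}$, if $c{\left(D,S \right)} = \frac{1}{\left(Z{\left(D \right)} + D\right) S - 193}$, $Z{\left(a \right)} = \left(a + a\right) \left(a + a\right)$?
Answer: $\frac{i \sqrt{17446015753452390}}{1318003} \approx 100.21 i$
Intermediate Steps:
$Z{\left(a \right)} = 4 a^{2}$ ($Z{\left(a \right)} = 2 a 2 a = 4 a^{2}$)
$c{\left(D,S \right)} = \frac{1}{-193 + S \left(D + 4 D^{2}\right)}$ ($c{\left(D,S \right)} = \frac{1}{\left(4 D^{2} + D\right) S - 193} = \frac{1}{\left(D + 4 D^{2}\right) S - 193} = \frac{1}{S \left(D + 4 D^{2}\right) - 193} = \frac{1}{-193 + S \left(D + 4 D^{2}\right)}$)
$\sqrt{-10043 + c{\left(-3 - 36,-218 \right)}} = \sqrt{-10043 + \frac{1}{-193 + \left(-3 - 36\right) \left(-218\right) + 4 \left(-218\right) \left(-3 - 36\right)^{2}}} = \sqrt{-10043 + \frac{1}{-193 - -8502 + 4 \left(-218\right) \left(-39\right)^{2}}} = \sqrt{-10043 + \frac{1}{-193 + 8502 + 4 \left(-218\right) 1521}} = \sqrt{-10043 + \frac{1}{-193 + 8502 - 1326312}} = \sqrt{-10043 + \frac{1}{-1318003}} = \sqrt{-10043 - \frac{1}{1318003}} = \sqrt{- \frac{13236704130}{1318003}} = \frac{i \sqrt{17446015753452390}}{1318003}$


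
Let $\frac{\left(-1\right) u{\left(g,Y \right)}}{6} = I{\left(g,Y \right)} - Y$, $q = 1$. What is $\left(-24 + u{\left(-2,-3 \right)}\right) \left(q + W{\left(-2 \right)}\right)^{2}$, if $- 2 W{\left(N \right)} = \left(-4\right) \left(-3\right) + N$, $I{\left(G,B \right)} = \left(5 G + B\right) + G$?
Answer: $768$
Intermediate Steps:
$I{\left(G,B \right)} = B + 6 G$ ($I{\left(G,B \right)} = \left(B + 5 G\right) + G = B + 6 G$)
$W{\left(N \right)} = -6 - \frac{N}{2}$ ($W{\left(N \right)} = - \frac{\left(-4\right) \left(-3\right) + N}{2} = - \frac{12 + N}{2} = -6 - \frac{N}{2}$)
$u{\left(g,Y \right)} = - 36 g$ ($u{\left(g,Y \right)} = - 6 \left(\left(Y + 6 g\right) - Y\right) = - 6 \cdot 6 g = - 36 g$)
$\left(-24 + u{\left(-2,-3 \right)}\right) \left(q + W{\left(-2 \right)}\right)^{2} = \left(-24 - -72\right) \left(1 - 5\right)^{2} = \left(-24 + 72\right) \left(1 + \left(-6 + 1\right)\right)^{2} = 48 \left(1 - 5\right)^{2} = 48 \left(-4\right)^{2} = 48 \cdot 16 = 768$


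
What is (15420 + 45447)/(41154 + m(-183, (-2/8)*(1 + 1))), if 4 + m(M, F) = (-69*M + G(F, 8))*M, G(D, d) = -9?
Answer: -60867/2267944 ≈ -0.026838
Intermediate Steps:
m(M, F) = -4 + M*(-9 - 69*M) (m(M, F) = -4 + (-69*M - 9)*M = -4 + (-9 - 69*M)*M = -4 + M*(-9 - 69*M))
(15420 + 45447)/(41154 + m(-183, (-2/8)*(1 + 1))) = (15420 + 45447)/(41154 + (-4 - 69*(-183)**2 - 9*(-183))) = 60867/(41154 + (-4 - 69*33489 + 1647)) = 60867/(41154 + (-4 - 2310741 + 1647)) = 60867/(41154 - 2309098) = 60867/(-2267944) = 60867*(-1/2267944) = -60867/2267944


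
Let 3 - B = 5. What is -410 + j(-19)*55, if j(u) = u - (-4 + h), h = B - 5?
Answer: -850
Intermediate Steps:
B = -2 (B = 3 - 1*5 = 3 - 5 = -2)
h = -7 (h = -2 - 5 = -7)
j(u) = 11 + u (j(u) = u - (-4 - 7) = u - 1*(-11) = u + 11 = 11 + u)
-410 + j(-19)*55 = -410 + (11 - 19)*55 = -410 - 8*55 = -410 - 440 = -850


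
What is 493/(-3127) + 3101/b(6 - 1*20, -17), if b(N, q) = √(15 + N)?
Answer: 9696334/3127 ≈ 3100.8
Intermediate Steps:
493/(-3127) + 3101/b(6 - 1*20, -17) = 493/(-3127) + 3101/(√(15 + (6 - 1*20))) = 493*(-1/3127) + 3101/(√(15 + (6 - 20))) = -493/3127 + 3101/(√(15 - 14)) = -493/3127 + 3101/(√1) = -493/3127 + 3101/1 = -493/3127 + 3101*1 = -493/3127 + 3101 = 9696334/3127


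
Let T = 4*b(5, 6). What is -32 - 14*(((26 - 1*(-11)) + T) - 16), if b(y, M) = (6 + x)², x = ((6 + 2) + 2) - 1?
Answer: -12926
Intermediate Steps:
x = 9 (x = (8 + 2) - 1 = 10 - 1 = 9)
b(y, M) = 225 (b(y, M) = (6 + 9)² = 15² = 225)
T = 900 (T = 4*225 = 900)
-32 - 14*(((26 - 1*(-11)) + T) - 16) = -32 - 14*(((26 - 1*(-11)) + 900) - 16) = -32 - 14*(((26 + 11) + 900) - 16) = -32 - 14*((37 + 900) - 16) = -32 - 14*(937 - 16) = -32 - 14*921 = -32 - 12894 = -12926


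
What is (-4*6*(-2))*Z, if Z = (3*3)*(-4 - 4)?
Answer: -3456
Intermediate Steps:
Z = -72 (Z = 9*(-8) = -72)
(-4*6*(-2))*Z = (-4*6*(-2))*(-72) = -24*(-2)*(-72) = 48*(-72) = -3456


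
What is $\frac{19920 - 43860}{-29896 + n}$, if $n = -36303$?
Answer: $\frac{3420}{9457} \approx 0.36164$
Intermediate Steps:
$\frac{19920 - 43860}{-29896 + n} = \frac{19920 - 43860}{-29896 - 36303} = - \frac{23940}{-66199} = \left(-23940\right) \left(- \frac{1}{66199}\right) = \frac{3420}{9457}$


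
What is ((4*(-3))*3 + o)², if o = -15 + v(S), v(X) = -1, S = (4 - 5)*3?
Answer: 2704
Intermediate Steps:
S = -3 (S = -1*3 = -3)
o = -16 (o = -15 - 1 = -16)
((4*(-3))*3 + o)² = ((4*(-3))*3 - 16)² = (-12*3 - 16)² = (-36 - 16)² = (-52)² = 2704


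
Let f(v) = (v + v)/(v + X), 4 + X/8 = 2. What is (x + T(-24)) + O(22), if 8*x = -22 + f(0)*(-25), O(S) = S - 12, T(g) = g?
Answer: -67/4 ≈ -16.750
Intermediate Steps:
X = -16 (X = -32 + 8*2 = -32 + 16 = -16)
O(S) = -12 + S
f(v) = 2*v/(-16 + v) (f(v) = (v + v)/(v - 16) = (2*v)/(-16 + v) = 2*v/(-16 + v))
x = -11/4 (x = (-22 + (2*0/(-16 + 0))*(-25))/8 = (-22 + (2*0/(-16))*(-25))/8 = (-22 + (2*0*(-1/16))*(-25))/8 = (-22 + 0*(-25))/8 = (-22 + 0)/8 = (⅛)*(-22) = -11/4 ≈ -2.7500)
(x + T(-24)) + O(22) = (-11/4 - 24) + (-12 + 22) = -107/4 + 10 = -67/4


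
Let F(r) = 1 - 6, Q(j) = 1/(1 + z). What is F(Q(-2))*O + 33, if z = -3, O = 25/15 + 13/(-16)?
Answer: 1379/48 ≈ 28.729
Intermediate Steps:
O = 41/48 (O = 25*(1/15) + 13*(-1/16) = 5/3 - 13/16 = 41/48 ≈ 0.85417)
Q(j) = -½ (Q(j) = 1/(1 - 3) = 1/(-2) = -½)
F(r) = -5
F(Q(-2))*O + 33 = -5*41/48 + 33 = -205/48 + 33 = 1379/48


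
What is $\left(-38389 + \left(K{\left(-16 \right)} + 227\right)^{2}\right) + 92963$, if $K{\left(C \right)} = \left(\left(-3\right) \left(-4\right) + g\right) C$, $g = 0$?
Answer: $55799$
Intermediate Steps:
$K{\left(C \right)} = 12 C$ ($K{\left(C \right)} = \left(\left(-3\right) \left(-4\right) + 0\right) C = \left(12 + 0\right) C = 12 C$)
$\left(-38389 + \left(K{\left(-16 \right)} + 227\right)^{2}\right) + 92963 = \left(-38389 + \left(12 \left(-16\right) + 227\right)^{2}\right) + 92963 = \left(-38389 + \left(-192 + 227\right)^{2}\right) + 92963 = \left(-38389 + 35^{2}\right) + 92963 = \left(-38389 + 1225\right) + 92963 = -37164 + 92963 = 55799$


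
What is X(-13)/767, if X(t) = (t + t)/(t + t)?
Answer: 1/767 ≈ 0.0013038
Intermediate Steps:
X(t) = 1 (X(t) = (2*t)/((2*t)) = (2*t)*(1/(2*t)) = 1)
X(-13)/767 = 1/767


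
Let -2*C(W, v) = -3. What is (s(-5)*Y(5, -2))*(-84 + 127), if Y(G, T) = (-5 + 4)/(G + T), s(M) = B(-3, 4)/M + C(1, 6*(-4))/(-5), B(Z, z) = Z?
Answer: -43/10 ≈ -4.3000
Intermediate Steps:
C(W, v) = 3/2 (C(W, v) = -½*(-3) = 3/2)
s(M) = -3/10 - 3/M (s(M) = -3/M + (3/2)/(-5) = -3/M + (3/2)*(-⅕) = -3/M - 3/10 = -3/10 - 3/M)
Y(G, T) = -1/(G + T)
(s(-5)*Y(5, -2))*(-84 + 127) = ((-3/10 - 3/(-5))*(-1/(5 - 2)))*(-84 + 127) = ((-3/10 - 3*(-⅕))*(-1/3))*43 = ((-3/10 + ⅗)*(-1*⅓))*43 = ((3/10)*(-⅓))*43 = -⅒*43 = -43/10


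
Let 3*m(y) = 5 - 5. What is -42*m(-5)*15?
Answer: 0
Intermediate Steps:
m(y) = 0 (m(y) = (5 - 5)/3 = (⅓)*0 = 0)
-42*m(-5)*15 = -42*0*15 = 0*15 = 0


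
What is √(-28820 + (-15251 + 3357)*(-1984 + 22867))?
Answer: I*√248411222 ≈ 15761.0*I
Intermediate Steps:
√(-28820 + (-15251 + 3357)*(-1984 + 22867)) = √(-28820 - 11894*20883) = √(-28820 - 248382402) = √(-248411222) = I*√248411222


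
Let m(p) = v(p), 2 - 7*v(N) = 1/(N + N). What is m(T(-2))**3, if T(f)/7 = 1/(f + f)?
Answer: 4096/117649 ≈ 0.034815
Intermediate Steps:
T(f) = 7/(2*f) (T(f) = 7/(f + f) = 7/((2*f)) = 7*(1/(2*f)) = 7/(2*f))
v(N) = 2/7 - 1/(14*N) (v(N) = 2/7 - 1/(7*(N + N)) = 2/7 - 1/(2*N)/7 = 2/7 - 1/(14*N))
m(p) = (-1 + 4*p)/(14*p)
m(T(-2))**3 = ((-1 + 4*((7/2)/(-2)))/(14*(((7/2)/(-2)))))**3 = ((-1 + 4*((7/2)*(-1/2)))/(14*(((7/2)*(-1/2)))))**3 = ((-1 + 4*(-7/4))/(14*(-7/4)))**3 = ((1/14)*(-4/7)*(-1 - 7))**3 = ((1/14)*(-4/7)*(-8))**3 = (16/49)**3 = 4096/117649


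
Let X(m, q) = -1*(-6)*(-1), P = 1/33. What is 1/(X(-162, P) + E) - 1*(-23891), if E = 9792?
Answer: 233797327/9786 ≈ 23891.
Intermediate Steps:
P = 1/33 ≈ 0.030303
X(m, q) = -6 (X(m, q) = 6*(-1) = -6)
1/(X(-162, P) + E) - 1*(-23891) = 1/(-6 + 9792) - 1*(-23891) = 1/9786 + 23891 = 233797327/9786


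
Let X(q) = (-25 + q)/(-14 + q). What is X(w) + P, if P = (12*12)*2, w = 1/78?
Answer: 316157/1091 ≈ 289.79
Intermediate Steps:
w = 1/78 ≈ 0.012821
X(q) = (-25 + q)/(-14 + q)
P = 288 (P = 144*2 = 288)
X(w) + P = (-25 + 1/78)/(-14 + 1/78) + 288 = -1949/78/(-1091/78) + 288 = -78/1091*(-1949/78) + 288 = 1949/1091 + 288 = 316157/1091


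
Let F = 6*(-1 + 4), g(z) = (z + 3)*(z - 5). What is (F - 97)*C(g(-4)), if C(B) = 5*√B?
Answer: -1185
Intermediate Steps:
g(z) = (-5 + z)*(3 + z) (g(z) = (3 + z)*(-5 + z) = (-5 + z)*(3 + z))
F = 18 (F = 6*3 = 18)
(F - 97)*C(g(-4)) = (18 - 97)*(5*√(-15 + (-4)² - 2*(-4))) = -395*√(-15 + 16 + 8) = -395*√9 = -395*3 = -79*15 = -1185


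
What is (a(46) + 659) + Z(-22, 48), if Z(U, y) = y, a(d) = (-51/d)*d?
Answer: 656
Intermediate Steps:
a(d) = -51
(a(46) + 659) + Z(-22, 48) = (-51 + 659) + 48 = 608 + 48 = 656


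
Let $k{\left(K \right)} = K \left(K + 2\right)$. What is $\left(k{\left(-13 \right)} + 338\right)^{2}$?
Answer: $231361$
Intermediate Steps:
$k{\left(K \right)} = K \left(2 + K\right)$
$\left(k{\left(-13 \right)} + 338\right)^{2} = \left(- 13 \left(2 - 13\right) + 338\right)^{2} = \left(\left(-13\right) \left(-11\right) + 338\right)^{2} = \left(143 + 338\right)^{2} = 481^{2} = 231361$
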